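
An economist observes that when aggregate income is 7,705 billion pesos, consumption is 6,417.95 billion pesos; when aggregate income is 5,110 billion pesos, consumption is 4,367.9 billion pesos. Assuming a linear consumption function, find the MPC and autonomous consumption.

MPC = 0.79; a = 331

MPC = ΔC/ΔY = (6417.95 − 4367.9)/(7705 − 5110) = 2050.05/2595 = 0.79
a = C − MPC·Y = 4367.9 − 0.79(5110) = 4367.9 − 4036.9 = 331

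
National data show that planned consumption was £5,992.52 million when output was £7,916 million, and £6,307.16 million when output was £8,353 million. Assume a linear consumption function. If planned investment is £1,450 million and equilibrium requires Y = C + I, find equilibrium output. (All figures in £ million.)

Y = 6225

MPC = (6307.16 − 5992.52)/(8353 − 7916) = 314.64/437 = 0.72
a = 5992.52 − 0.72(7916) = 293
Equilibrium: Y = 293 + 0.72Y + 1450
0.28Y = 1743, so Y = 1743/0.28 = 6225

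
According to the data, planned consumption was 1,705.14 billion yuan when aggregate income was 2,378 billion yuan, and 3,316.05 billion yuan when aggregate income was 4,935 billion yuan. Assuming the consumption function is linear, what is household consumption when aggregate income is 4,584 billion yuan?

C = 3094.92

MPC = (3316.05 − 1705.14)/(4935 − 2378) = 1610.91/2557 = 0.63
a = 1705.14 − 0.63(2378) = 1705.14 − 1498.14 = 207
C = 207 + 0.63(4584) = 207 + 2887.92 = 3094.92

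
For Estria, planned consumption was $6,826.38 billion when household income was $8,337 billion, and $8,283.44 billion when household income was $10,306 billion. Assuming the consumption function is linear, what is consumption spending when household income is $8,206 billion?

MPC = (8283.44 − 6826.38)/(10306 − 8337) = 1457.06/1969 = 0.74
a = 6826.38 − 0.74(8337) = 6826.38 − 6169.38 = 657
C = 657 + 0.74(8206) = 657 + 6072.44 = 6729.44

C = 6729.44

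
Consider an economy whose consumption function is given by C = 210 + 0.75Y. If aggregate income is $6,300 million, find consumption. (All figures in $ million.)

C = 210 + 0.75(6300) = 210 + 4725 = 4935

C = 4935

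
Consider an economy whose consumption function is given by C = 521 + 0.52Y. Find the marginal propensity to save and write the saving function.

MPS = 1 − MPC = 1 − 0.52 = 0.48
S = Y − C = -521 + 0.48Y

MPS = 0.48; S = -521 + 0.48Y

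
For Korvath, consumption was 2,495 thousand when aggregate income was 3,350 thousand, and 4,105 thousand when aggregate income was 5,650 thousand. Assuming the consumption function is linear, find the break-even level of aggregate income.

Y = 500

MPC = (4105 − 2495)/(5650 − 3350) = 1610/2300 = 0.7
a = 2495 − 0.7(3350) = 2495 − 2345 = 150
Break-even: Y = a/(1−MPC) = 150/0.3 = 500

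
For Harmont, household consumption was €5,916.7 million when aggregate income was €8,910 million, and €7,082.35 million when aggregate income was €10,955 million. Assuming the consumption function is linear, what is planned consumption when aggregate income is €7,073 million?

C = 4869.61

MPC = (7082.35 − 5916.7)/(10955 − 8910) = 1165.65/2045 = 0.57
a = 5916.7 − 0.57(8910) = 5916.7 − 5078.7 = 838
C = 838 + 0.57(7073) = 838 + 4031.61 = 4869.61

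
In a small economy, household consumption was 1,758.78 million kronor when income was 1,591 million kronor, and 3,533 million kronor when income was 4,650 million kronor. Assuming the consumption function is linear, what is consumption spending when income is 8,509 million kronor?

C = 5771.22

MPC = (3533 − 1758.78)/(4650 − 1591) = 1774.22/3059 = 0.58
a = 1758.78 − 0.58(1591) = 1758.78 − 922.78 = 836
C = 836 + 0.58(8509) = 836 + 4935.22 = 5771.22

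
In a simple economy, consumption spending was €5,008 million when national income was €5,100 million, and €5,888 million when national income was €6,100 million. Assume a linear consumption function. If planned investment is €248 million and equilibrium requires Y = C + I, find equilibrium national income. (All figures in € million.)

Y = 6400

MPC = (5888 − 5008)/(6100 − 5100) = 880/1000 = 0.88
a = 5008 − 0.88(5100) = 520
Equilibrium: Y = 520 + 0.88Y + 248
0.12Y = 768, so Y = 768/0.12 = 6400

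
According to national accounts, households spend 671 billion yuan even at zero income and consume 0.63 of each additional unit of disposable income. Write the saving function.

S = Y − C = Y − (671 + 0.63Y) = -671 + (1 − 0.63)Y

S = -671 + 0.37Y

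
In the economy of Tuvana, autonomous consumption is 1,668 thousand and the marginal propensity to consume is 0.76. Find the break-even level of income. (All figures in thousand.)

Y = 6950

At break-even, C = Y: 1668 + 0.76Y = Y
0.24Y = 1668, so Y = 1668/0.24 = 6950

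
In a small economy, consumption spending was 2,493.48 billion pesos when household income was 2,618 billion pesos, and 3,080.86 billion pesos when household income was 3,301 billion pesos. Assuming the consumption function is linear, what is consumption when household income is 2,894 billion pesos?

MPC = (3080.86 − 2493.48)/(3301 − 2618) = 587.38/683 = 0.86
a = 2493.48 − 0.86(2618) = 2493.48 − 2251.48 = 242
C = 242 + 0.86(2894) = 242 + 2488.84 = 2730.84

C = 2730.84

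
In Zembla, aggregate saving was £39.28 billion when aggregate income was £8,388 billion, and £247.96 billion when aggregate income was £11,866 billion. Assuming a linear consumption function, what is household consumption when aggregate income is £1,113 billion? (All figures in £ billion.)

MPS = ΔS/ΔY = (247.96 − 39.28)/(11866 − 8388) = 208.68/3478 = 0.06
MPC = 1 − MPS = 0.94
Autonomous saving = 39.28 − 0.06(8388) = -464, so a = 464
C = 464 + 0.94(1113) = 464 + 1046.22 = 1510.22

C = 1510.22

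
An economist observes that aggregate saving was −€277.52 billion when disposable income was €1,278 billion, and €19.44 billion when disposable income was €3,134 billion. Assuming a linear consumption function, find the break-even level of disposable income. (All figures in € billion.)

Y = 3012.5

MPS = ΔS/ΔY = (19.44 − (-277.52))/(3134 − 1278) = 296.96/1856 = 0.16
MPC = 1 − MPS = 0.84
From S(1278) = -277.52: −a + 0.16(1278) = -277.52, so a = 204.48 − (-277.52) = 482
Break-even (S = 0): Y = a/MPS = 482/0.16 = 3012.5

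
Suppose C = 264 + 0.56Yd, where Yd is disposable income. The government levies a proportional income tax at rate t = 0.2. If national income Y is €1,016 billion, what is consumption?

C = 719.168

Yd = (1 − 0.2)(1016) = 0.8(1016) = 812.8
C = 264 + 0.56(812.8) = 264 + 455.168 = 719.168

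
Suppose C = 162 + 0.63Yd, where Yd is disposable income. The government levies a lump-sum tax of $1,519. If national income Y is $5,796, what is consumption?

Yd = Y − T = 5796 − 1519 = 4277
C = 162 + 0.63(4277) = 162 + 2694.51 = 2856.51

C = 2856.51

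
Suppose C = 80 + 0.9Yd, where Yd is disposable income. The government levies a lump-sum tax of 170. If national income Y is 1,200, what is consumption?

Yd = Y − T = 1200 − 170 = 1030
C = 80 + 0.9(1030) = 80 + 927 = 1007

C = 1007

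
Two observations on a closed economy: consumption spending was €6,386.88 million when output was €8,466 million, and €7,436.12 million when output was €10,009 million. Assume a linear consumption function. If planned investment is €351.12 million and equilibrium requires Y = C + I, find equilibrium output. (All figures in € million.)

Y = 3066

MPC = (7436.12 − 6386.88)/(10009 − 8466) = 1049.24/1543 = 0.68
a = 6386.88 − 0.68(8466) = 630
Equilibrium: Y = 630 + 0.68Y + 351.12
0.32Y = 981.12, so Y = 981.12/0.32 = 3066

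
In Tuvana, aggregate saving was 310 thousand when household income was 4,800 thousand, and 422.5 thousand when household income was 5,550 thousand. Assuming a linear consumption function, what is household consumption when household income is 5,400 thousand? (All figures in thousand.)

C = 5000

MPS = ΔS/ΔY = (422.5 − 310)/(5550 − 4800) = 112.5/750 = 0.15
MPC = 1 − MPS = 0.85
Autonomous saving = 310 − 0.15(4800) = -410, so a = 410
C = 410 + 0.85(5400) = 410 + 4590 = 5000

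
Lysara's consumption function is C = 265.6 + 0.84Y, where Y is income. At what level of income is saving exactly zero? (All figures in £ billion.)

Y = 1660

At break-even, C = Y: 265.6 + 0.84Y = Y
0.16Y = 265.6, so Y = 265.6/0.16 = 1660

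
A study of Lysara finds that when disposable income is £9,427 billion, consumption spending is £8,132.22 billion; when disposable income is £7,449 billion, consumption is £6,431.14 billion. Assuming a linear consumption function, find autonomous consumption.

a = 25

MPC = ΔC/ΔY = (8132.22 − 6431.14)/(9427 − 7449) = 1701.08/1978 = 0.86
a = C − MPC·Y = 6431.14 − 0.86(7449) = 6431.14 − 6406.14 = 25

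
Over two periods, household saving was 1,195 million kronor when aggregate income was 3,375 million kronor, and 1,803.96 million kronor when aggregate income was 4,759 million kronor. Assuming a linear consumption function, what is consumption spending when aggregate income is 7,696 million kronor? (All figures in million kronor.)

C = 4599.76

MPS = ΔS/ΔY = (1803.96 − 1195)/(4759 − 3375) = 608.96/1384 = 0.44
MPC = 1 − MPS = 0.56
Autonomous saving = 1195 − 0.44(3375) = -290, so a = 290
C = 290 + 0.56(7696) = 290 + 4309.76 = 4599.76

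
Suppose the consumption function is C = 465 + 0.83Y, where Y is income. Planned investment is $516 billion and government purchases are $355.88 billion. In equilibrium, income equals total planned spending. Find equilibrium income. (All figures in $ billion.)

Y = C + I + G = 465 + 0.83Y + 516 + 355.88
Y − 0.83Y = 1336.88
0.17Y = 1336.88, so Y = 1336.88/0.17 = 7864

Y = 7864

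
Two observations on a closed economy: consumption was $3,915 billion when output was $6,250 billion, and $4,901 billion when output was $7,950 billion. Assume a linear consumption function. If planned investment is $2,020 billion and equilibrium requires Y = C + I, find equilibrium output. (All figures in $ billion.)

Y = 5500

MPC = (4901 − 3915)/(7950 − 6250) = 986/1700 = 0.58
a = 3915 − 0.58(6250) = 290
Equilibrium: Y = 290 + 0.58Y + 2020
0.42Y = 2310, so Y = 2310/0.42 = 5500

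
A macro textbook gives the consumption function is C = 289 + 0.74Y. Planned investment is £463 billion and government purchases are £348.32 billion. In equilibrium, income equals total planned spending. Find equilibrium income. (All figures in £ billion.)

Y = 4232

Y = C + I + G = 289 + 0.74Y + 463 + 348.32
Y − 0.74Y = 1100.32
0.26Y = 1100.32, so Y = 1100.32/0.26 = 4232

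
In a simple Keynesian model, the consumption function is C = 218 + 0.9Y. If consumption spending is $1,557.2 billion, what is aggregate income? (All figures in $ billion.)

218 + 0.9Y = 1557.2
0.9Y = 1339.2, so Y = 1339.2/0.9 = 1488

Y = 1488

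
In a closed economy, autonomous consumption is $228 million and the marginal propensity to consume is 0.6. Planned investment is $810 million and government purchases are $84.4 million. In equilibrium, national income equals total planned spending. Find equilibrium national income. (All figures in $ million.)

Y = 2806

Y = C + I + G = 228 + 0.6Y + 810 + 84.4
Y − 0.6Y = 1122.4
0.4Y = 1122.4, so Y = 1122.4/0.4 = 2806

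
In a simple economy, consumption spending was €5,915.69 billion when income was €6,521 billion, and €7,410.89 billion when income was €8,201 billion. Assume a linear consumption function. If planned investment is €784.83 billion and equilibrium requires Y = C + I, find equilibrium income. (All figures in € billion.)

Y = 8153

MPC = (7410.89 − 5915.69)/(8201 − 6521) = 1495.2/1680 = 0.89
a = 5915.69 − 0.89(6521) = 112
Equilibrium: Y = 112 + 0.89Y + 784.83
0.11Y = 896.83, so Y = 896.83/0.11 = 8153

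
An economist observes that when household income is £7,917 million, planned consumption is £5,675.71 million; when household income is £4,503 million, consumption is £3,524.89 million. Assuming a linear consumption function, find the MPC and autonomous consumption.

MPC = ΔC/ΔY = (5675.71 − 3524.89)/(7917 − 4503) = 2150.82/3414 = 0.63
a = C − MPC·Y = 3524.89 − 0.63(4503) = 3524.89 − 2836.89 = 688

MPC = 0.63; a = 688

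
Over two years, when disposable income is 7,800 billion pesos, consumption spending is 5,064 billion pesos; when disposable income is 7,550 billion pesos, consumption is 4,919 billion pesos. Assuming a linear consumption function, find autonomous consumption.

a = 540

MPC = ΔC/ΔY = (5064 − 4919)/(7800 − 7550) = 145/250 = 0.58
a = C − MPC·Y = 4919 − 0.58(7550) = 4919 − 4379 = 540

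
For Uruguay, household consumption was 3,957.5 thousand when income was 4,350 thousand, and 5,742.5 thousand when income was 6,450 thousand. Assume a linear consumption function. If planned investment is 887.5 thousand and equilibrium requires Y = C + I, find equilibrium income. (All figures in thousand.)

MPC = (5742.5 − 3957.5)/(6450 − 4350) = 1785/2100 = 0.85
a = 3957.5 − 0.85(4350) = 260
Equilibrium: Y = 260 + 0.85Y + 887.5
0.15Y = 1147.5, so Y = 1147.5/0.15 = 7650

Y = 7650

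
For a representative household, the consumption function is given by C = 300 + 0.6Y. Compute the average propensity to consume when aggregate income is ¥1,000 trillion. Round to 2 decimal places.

C = 300 + 0.6(1000) = 900
APC = C/Y = 900/1000 = 0.90

APC = 0.90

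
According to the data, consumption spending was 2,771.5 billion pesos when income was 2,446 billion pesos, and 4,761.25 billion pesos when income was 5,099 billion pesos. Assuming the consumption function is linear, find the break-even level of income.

Y = 3748

MPC = (4761.25 − 2771.5)/(5099 − 2446) = 1989.75/2653 = 0.75
a = 2771.5 − 0.75(2446) = 2771.5 − 1834.5 = 937
Break-even: Y = a/(1−MPC) = 937/0.25 = 3748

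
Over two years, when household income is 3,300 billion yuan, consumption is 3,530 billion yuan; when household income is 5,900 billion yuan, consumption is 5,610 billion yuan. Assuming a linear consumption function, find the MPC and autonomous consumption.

MPC = ΔC/ΔY = (5610 − 3530)/(5900 − 3300) = 2080/2600 = 0.8
a = C − MPC·Y = 3530 − 0.8(3300) = 3530 − 2640 = 890

MPC = 0.8; a = 890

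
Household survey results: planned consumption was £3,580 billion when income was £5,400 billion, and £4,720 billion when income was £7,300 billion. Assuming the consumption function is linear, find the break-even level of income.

MPC = (4720 − 3580)/(7300 − 5400) = 1140/1900 = 0.6
a = 3580 − 0.6(5400) = 3580 − 3240 = 340
Break-even: Y = a/(1−MPC) = 340/0.4 = 850

Y = 850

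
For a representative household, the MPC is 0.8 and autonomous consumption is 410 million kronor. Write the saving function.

S = -410 + 0.2Y

S = Y − C = Y − (410 + 0.8Y) = -410 + (1 − 0.8)Y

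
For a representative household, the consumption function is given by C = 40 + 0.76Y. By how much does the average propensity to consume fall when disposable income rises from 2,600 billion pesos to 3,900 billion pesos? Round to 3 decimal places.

ΔAPC = 0.005

At Y = 2600: C = 40 + 0.76(2600) = 2016, APC = 2016/2600 = 0.7754
At Y = 3900: C = 3004, APC = 3004/3900 = 0.7703
Fall in APC = 0.7754 − 0.7703 = 0.0051 ≈ 0.005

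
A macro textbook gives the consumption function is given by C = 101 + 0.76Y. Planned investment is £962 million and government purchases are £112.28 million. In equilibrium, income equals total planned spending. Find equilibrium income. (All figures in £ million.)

Y = 4897

Y = C + I + G = 101 + 0.76Y + 962 + 112.28
Y − 0.76Y = 1175.28
0.24Y = 1175.28, so Y = 1175.28/0.24 = 4897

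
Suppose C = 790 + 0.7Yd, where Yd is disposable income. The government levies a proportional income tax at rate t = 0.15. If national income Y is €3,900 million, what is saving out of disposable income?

Yd = (1 − 0.15)(3900) = 0.85(3900) = 3315
C = 790 + 0.7(3315) = 790 + 2320.5 = 3110.5
S = Yd − C = 3315 − 3110.5 = 204.5

S = 204.5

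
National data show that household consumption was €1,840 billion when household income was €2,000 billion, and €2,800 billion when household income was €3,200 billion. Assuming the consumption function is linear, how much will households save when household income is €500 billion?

S = -140

MPC = (2800 − 1840)/(3200 − 2000) = 960/1200 = 0.8
a = 1840 − 0.8(2000) = 1840 − 1600 = 240
C = 240 + 0.8(500) = 640
S = 500 − 640 = -140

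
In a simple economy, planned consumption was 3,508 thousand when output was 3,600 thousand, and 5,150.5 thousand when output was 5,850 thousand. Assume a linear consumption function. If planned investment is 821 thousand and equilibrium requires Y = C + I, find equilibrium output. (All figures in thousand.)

Y = 6300

MPC = (5150.5 − 3508)/(5850 − 3600) = 1642.5/2250 = 0.73
a = 3508 − 0.73(3600) = 880
Equilibrium: Y = 880 + 0.73Y + 821
0.27Y = 1701, so Y = 1701/0.27 = 6300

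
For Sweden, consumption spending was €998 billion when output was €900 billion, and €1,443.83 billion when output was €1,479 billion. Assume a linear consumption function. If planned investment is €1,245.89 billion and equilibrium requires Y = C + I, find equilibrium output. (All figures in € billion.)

MPC = (1443.83 − 998)/(1479 − 900) = 445.83/579 = 0.77
a = 998 − 0.77(900) = 305
Equilibrium: Y = 305 + 0.77Y + 1245.89
0.23Y = 1550.89, so Y = 1550.89/0.23 = 6743

Y = 6743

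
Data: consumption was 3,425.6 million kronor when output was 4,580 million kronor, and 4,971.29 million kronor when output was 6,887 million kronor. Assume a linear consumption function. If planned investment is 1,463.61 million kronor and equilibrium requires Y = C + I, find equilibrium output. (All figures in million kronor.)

MPC = (4971.29 − 3425.6)/(6887 − 4580) = 1545.69/2307 = 0.67
a = 3425.6 − 0.67(4580) = 357
Equilibrium: Y = 357 + 0.67Y + 1463.61
0.33Y = 1820.61, so Y = 1820.61/0.33 = 5517

Y = 5517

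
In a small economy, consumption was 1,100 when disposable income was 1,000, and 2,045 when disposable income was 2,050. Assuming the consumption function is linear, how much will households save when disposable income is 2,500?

S = 50

MPC = (2045 − 1100)/(2050 − 1000) = 945/1050 = 0.9
a = 1100 − 0.9(1000) = 1100 − 900 = 200
C = 200 + 0.9(2500) = 2450
S = 2500 − 2450 = 50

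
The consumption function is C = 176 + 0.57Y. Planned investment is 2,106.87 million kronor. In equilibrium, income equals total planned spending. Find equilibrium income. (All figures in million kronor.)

Y = 5309

Y = C + I = 176 + 0.57Y + 2106.87
Y − 0.57Y = 2282.87
0.43Y = 2282.87, so Y = 2282.87/0.43 = 5309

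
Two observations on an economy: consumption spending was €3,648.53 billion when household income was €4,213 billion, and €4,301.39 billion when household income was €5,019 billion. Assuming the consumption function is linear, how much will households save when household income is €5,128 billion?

MPC = (4301.39 − 3648.53)/(5019 − 4213) = 652.86/806 = 0.81
a = 3648.53 − 0.81(4213) = 3648.53 − 3412.53 = 236
C = 236 + 0.81(5128) = 4389.68
S = 5128 − 4389.68 = 738.32

S = 738.32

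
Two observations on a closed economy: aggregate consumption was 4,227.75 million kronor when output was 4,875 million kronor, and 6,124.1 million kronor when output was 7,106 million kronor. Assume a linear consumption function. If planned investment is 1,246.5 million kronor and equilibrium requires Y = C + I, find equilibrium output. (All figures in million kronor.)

MPC = (6124.1 − 4227.75)/(7106 − 4875) = 1896.35/2231 = 0.85
a = 4227.75 − 0.85(4875) = 84
Equilibrium: Y = 84 + 0.85Y + 1246.5
0.15Y = 1330.5, so Y = 1330.5/0.15 = 8870

Y = 8870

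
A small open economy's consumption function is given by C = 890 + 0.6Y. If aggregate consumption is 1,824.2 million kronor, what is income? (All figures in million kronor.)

890 + 0.6Y = 1824.2
0.6Y = 934.2, so Y = 934.2/0.6 = 1557

Y = 1557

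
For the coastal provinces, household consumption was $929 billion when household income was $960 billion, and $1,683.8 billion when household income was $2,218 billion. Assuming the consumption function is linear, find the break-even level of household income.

MPC = (1683.8 − 929)/(2218 − 960) = 754.8/1258 = 0.6
a = 929 − 0.6(960) = 929 − 576 = 353
Break-even: Y = a/(1−MPC) = 353/0.4 = 882.5

Y = 882.5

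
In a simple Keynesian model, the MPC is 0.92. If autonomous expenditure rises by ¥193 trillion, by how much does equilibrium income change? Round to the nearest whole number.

ΔY ≈ 2413

The multiplier is 1/(1 − MPC) = 1/0.08.
ΔY = 193/0.08 = 2412.50 ≈ 2413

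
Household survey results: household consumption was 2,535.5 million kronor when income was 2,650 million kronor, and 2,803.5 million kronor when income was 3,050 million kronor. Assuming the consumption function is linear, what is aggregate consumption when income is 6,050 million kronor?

MPC = (2803.5 − 2535.5)/(3050 − 2650) = 268/400 = 0.67
a = 2535.5 − 0.67(2650) = 2535.5 − 1775.5 = 760
C = 760 + 0.67(6050) = 760 + 4053.5 = 4813.5

C = 4813.5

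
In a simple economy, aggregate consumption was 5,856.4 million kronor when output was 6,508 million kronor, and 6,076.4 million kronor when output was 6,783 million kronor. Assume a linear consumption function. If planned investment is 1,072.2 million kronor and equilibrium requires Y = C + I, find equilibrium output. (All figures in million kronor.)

Y = 8611

MPC = (6076.4 − 5856.4)/(6783 − 6508) = 220/275 = 0.8
a = 5856.4 − 0.8(6508) = 650
Equilibrium: Y = 650 + 0.8Y + 1072.2
0.2Y = 1722.2, so Y = 1722.2/0.2 = 8611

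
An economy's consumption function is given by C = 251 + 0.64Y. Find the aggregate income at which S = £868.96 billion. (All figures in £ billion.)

Y = 3111

S = Y − C = -251 + 0.36Y
-251 + 0.36Y = 868.96, so 0.36Y = 1119.96 and Y = 3111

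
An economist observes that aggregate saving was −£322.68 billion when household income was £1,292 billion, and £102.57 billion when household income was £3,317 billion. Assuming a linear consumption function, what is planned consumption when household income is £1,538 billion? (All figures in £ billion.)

C = 1809.02

MPS = ΔS/ΔY = (102.57 − (-322.68))/(3317 − 1292) = 425.25/2025 = 0.21
MPC = 1 − MPS = 0.79
Autonomous saving = -322.68 − 0.21(1292) = -594, so a = 594
C = 594 + 0.79(1538) = 594 + 1215.02 = 1809.02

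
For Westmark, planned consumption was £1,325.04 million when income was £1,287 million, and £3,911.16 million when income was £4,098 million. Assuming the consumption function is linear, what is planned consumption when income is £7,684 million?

C = 7210.28

MPC = (3911.16 − 1325.04)/(4098 − 1287) = 2586.12/2811 = 0.92
a = 1325.04 − 0.92(1287) = 1325.04 − 1184.04 = 141
C = 141 + 0.92(7684) = 141 + 7069.28 = 7210.28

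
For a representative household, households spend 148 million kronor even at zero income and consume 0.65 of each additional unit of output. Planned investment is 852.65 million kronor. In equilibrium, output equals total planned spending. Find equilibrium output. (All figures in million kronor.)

Y = 2859

Y = C + I = 148 + 0.65Y + 852.65
Y − 0.65Y = 1000.65
0.35Y = 1000.65, so Y = 1000.65/0.35 = 2859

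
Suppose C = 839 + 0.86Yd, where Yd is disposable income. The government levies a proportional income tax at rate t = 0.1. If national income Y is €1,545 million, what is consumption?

Yd = (1 − 0.1)(1545) = 0.9(1545) = 1390.5
C = 839 + 0.86(1390.5) = 839 + 1195.83 = 2034.83

C = 2034.83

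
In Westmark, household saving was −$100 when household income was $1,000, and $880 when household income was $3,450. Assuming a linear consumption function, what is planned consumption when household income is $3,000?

MPS = ΔS/ΔY = (880 − (-100))/(3450 − 1000) = 980/2450 = 0.4
MPC = 1 − MPS = 0.6
Autonomous saving = -100 − 0.4(1000) = -500, so a = 500
C = 500 + 0.6(3000) = 500 + 1800 = 2300

C = 2300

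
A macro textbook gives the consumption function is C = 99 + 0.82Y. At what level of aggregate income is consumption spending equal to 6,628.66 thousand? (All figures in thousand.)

Y = 7963

99 + 0.82Y = 6628.66
0.82Y = 6529.66, so Y = 6529.66/0.82 = 7963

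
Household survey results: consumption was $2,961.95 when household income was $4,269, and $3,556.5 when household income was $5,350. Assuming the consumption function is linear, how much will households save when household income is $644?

S = -324.2

MPC = (3556.5 − 2961.95)/(5350 − 4269) = 594.55/1081 = 0.55
a = 2961.95 − 0.55(4269) = 2961.95 − 2347.95 = 614
C = 614 + 0.55(644) = 968.2
S = 644 − 968.2 = -324.2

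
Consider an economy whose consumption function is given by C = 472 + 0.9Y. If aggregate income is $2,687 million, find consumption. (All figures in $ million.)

C = 2890.3

C = 472 + 0.9(2687) = 472 + 2418.3 = 2890.3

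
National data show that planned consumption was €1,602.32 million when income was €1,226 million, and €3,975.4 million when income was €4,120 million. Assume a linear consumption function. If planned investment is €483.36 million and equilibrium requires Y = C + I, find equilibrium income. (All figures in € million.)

MPC = (3975.4 − 1602.32)/(4120 − 1226) = 2373.08/2894 = 0.82
a = 1602.32 − 0.82(1226) = 597
Equilibrium: Y = 597 + 0.82Y + 483.36
0.18Y = 1080.36, so Y = 1080.36/0.18 = 6002

Y = 6002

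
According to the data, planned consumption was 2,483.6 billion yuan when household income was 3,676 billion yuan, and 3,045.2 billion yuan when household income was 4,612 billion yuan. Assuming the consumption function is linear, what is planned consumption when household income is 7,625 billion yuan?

C = 4853

MPC = (3045.2 − 2483.6)/(4612 − 3676) = 561.6/936 = 0.6
a = 2483.6 − 0.6(3676) = 2483.6 − 2205.6 = 278
C = 278 + 0.6(7625) = 278 + 4575 = 4853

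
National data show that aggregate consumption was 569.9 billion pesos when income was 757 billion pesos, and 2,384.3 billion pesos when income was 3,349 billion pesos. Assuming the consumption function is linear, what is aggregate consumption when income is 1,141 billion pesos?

MPC = (2384.3 − 569.9)/(3349 − 757) = 1814.4/2592 = 0.7
a = 569.9 − 0.7(757) = 569.9 − 529.9 = 40
C = 40 + 0.7(1141) = 40 + 798.7 = 838.7

C = 838.7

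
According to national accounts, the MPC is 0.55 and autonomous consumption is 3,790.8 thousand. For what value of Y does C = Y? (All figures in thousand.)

At break-even, C = Y: 3790.8 + 0.55Y = Y
0.45Y = 3790.8, so Y = 3790.8/0.45 = 8424

Y = 8424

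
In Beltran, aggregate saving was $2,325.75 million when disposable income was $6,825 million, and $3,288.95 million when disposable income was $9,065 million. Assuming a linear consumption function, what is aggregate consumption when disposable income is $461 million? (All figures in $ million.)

C = 871.77

MPS = ΔS/ΔY = (3288.95 − 2325.75)/(9065 − 6825) = 963.2/2240 = 0.43
MPC = 1 − MPS = 0.57
Autonomous saving = 2325.75 − 0.43(6825) = -609, so a = 609
C = 609 + 0.57(461) = 609 + 262.77 = 871.77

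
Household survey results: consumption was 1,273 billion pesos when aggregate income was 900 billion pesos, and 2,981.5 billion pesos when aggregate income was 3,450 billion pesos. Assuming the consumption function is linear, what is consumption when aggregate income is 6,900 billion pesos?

C = 5293

MPC = (2981.5 − 1273)/(3450 − 900) = 1708.5/2550 = 0.67
a = 1273 − 0.67(900) = 1273 − 603 = 670
C = 670 + 0.67(6900) = 670 + 4623 = 5293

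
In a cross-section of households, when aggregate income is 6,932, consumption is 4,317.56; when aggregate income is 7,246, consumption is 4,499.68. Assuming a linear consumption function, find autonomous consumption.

MPC = ΔC/ΔY = (4499.68 − 4317.56)/(7246 − 6932) = 182.12/314 = 0.58
a = C − MPC·Y = 4317.56 − 0.58(6932) = 4317.56 − 4020.56 = 297

a = 297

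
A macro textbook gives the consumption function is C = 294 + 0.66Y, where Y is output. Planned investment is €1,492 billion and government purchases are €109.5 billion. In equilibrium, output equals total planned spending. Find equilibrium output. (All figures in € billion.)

Y = C + I + G = 294 + 0.66Y + 1492 + 109.5
Y − 0.66Y = 1895.5
0.34Y = 1895.5, so Y = 1895.5/0.34 = 5575

Y = 5575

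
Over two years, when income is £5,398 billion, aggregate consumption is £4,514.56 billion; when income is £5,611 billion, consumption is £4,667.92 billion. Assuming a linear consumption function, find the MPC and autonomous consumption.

MPC = 0.72; a = 628

MPC = ΔC/ΔY = (4667.92 − 4514.56)/(5611 − 5398) = 153.36/213 = 0.72
a = C − MPC·Y = 4514.56 − 0.72(5398) = 4514.56 − 3886.56 = 628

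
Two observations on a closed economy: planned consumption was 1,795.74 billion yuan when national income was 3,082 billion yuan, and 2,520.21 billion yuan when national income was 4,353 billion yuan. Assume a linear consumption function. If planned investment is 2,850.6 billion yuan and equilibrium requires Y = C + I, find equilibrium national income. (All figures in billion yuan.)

Y = 6720

MPC = (2520.21 − 1795.74)/(4353 − 3082) = 724.47/1271 = 0.57
a = 1795.74 − 0.57(3082) = 39
Equilibrium: Y = 39 + 0.57Y + 2850.6
0.43Y = 2889.6, so Y = 2889.6/0.43 = 6720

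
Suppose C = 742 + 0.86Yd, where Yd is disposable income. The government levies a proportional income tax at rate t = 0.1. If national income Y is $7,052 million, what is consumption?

C = 6200.248

Yd = (1 − 0.1)(7052) = 0.9(7052) = 6346.8
C = 742 + 0.86(6346.8) = 742 + 5458.248 = 6200.248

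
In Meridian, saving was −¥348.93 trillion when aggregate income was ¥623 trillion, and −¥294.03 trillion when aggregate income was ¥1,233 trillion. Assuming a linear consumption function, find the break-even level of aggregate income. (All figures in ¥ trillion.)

Y = 4500

MPS = ΔS/ΔY = (-294.03 − (-348.93))/(1233 − 623) = 54.9/610 = 0.09
MPC = 1 − MPS = 0.91
From S(623) = -348.93: −a + 0.09(623) = -348.93, so a = 56.07 − (-348.93) = 405
Break-even (S = 0): Y = a/MPS = 405/0.09 = 4500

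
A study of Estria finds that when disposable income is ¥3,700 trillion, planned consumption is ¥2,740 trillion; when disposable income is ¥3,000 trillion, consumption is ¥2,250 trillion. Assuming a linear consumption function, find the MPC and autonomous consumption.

MPC = ΔC/ΔY = (2740 − 2250)/(3700 − 3000) = 490/700 = 0.7
a = C − MPC·Y = 2250 − 0.7(3000) = 2250 − 2100 = 150

MPC = 0.7; a = 150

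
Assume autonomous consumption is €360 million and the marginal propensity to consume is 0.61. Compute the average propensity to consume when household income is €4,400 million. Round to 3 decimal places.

C = 360 + 0.61(4400) = 3044
APC = C/Y = 3044/4400 = 0.692

APC = 0.692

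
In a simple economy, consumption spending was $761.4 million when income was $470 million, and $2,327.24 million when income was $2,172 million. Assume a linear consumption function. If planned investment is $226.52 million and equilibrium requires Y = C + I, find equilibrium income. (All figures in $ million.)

MPC = (2327.24 − 761.4)/(2172 − 470) = 1565.84/1702 = 0.92
a = 761.4 − 0.92(470) = 329
Equilibrium: Y = 329 + 0.92Y + 226.52
0.08Y = 555.52, so Y = 555.52/0.08 = 6944

Y = 6944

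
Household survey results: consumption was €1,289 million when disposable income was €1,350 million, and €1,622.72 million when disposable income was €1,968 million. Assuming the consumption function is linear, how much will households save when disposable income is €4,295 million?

S = 1415.7

MPC = (1622.72 − 1289)/(1968 − 1350) = 333.72/618 = 0.54
a = 1289 − 0.54(1350) = 1289 − 729 = 560
C = 560 + 0.54(4295) = 2879.3
S = 4295 − 2879.3 = 1415.7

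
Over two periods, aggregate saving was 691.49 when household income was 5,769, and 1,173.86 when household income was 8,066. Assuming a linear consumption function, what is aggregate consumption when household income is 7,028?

MPS = ΔS/ΔY = (1173.86 − 691.49)/(8066 − 5769) = 482.37/2297 = 0.21
MPC = 1 − MPS = 0.79
Autonomous saving = 691.49 − 0.21(5769) = -520, so a = 520
C = 520 + 0.79(7028) = 520 + 5552.12 = 6072.12

C = 6072.12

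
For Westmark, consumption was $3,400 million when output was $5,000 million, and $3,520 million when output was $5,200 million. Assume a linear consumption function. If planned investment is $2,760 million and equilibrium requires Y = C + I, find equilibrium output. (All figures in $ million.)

Y = 7900

MPC = (3520 − 3400)/(5200 − 5000) = 120/200 = 0.6
a = 3400 − 0.6(5000) = 400
Equilibrium: Y = 400 + 0.6Y + 2760
0.4Y = 3160, so Y = 3160/0.4 = 7900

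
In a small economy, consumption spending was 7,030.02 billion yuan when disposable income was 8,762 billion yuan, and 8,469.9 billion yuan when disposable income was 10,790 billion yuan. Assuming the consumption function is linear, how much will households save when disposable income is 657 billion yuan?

S = -618.47

MPC = (8469.9 − 7030.02)/(10790 − 8762) = 1439.88/2028 = 0.71
a = 7030.02 − 0.71(8762) = 7030.02 − 6221.02 = 809
C = 809 + 0.71(657) = 1275.47
S = 657 − 1275.47 = -618.47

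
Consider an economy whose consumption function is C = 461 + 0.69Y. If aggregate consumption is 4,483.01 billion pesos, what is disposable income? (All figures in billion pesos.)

461 + 0.69Y = 4483.01
0.69Y = 4022.01, so Y = 4022.01/0.69 = 5829

Y = 5829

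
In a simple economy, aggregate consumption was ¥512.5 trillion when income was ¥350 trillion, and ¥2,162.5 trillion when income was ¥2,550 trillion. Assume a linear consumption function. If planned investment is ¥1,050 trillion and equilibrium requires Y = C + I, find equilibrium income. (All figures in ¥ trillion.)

Y = 5200

MPC = (2162.5 − 512.5)/(2550 − 350) = 1650/2200 = 0.75
a = 512.5 − 0.75(350) = 250
Equilibrium: Y = 250 + 0.75Y + 1050
0.25Y = 1300, so Y = 1300/0.25 = 5200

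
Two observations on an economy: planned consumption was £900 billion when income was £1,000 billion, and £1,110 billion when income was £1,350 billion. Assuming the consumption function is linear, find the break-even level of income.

Y = 750

MPC = (1110 − 900)/(1350 − 1000) = 210/350 = 0.6
a = 900 − 0.6(1000) = 900 − 600 = 300
Break-even: Y = a/(1−MPC) = 300/0.4 = 750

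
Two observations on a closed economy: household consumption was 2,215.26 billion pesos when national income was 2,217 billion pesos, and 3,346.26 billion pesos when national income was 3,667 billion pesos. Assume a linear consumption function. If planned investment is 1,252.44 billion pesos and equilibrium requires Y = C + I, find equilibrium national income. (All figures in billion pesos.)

MPC = (3346.26 − 2215.26)/(3667 − 2217) = 1131/1450 = 0.78
a = 2215.26 − 0.78(2217) = 486
Equilibrium: Y = 486 + 0.78Y + 1252.44
0.22Y = 1738.44, so Y = 1738.44/0.22 = 7902

Y = 7902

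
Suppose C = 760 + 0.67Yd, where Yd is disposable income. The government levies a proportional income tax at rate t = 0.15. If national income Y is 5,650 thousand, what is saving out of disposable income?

Yd = (1 − 0.15)(5650) = 0.85(5650) = 4802.5
C = 760 + 0.67(4802.5) = 760 + 3217.675 = 3977.675
S = Yd − C = 4802.5 − 3977.675 = 824.825

S = 824.825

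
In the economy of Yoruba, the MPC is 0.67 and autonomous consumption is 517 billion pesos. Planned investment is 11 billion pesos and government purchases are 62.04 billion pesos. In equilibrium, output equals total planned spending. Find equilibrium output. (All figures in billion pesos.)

Y = C + I + G = 517 + 0.67Y + 11 + 62.04
Y − 0.67Y = 590.04
0.33Y = 590.04, so Y = 590.04/0.33 = 1788

Y = 1788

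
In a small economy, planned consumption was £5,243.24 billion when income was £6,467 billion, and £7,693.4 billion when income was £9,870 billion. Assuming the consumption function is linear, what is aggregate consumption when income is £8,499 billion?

C = 6706.28

MPC = (7693.4 − 5243.24)/(9870 − 6467) = 2450.16/3403 = 0.72
a = 5243.24 − 0.72(6467) = 5243.24 − 4656.24 = 587
C = 587 + 0.72(8499) = 587 + 6119.28 = 6706.28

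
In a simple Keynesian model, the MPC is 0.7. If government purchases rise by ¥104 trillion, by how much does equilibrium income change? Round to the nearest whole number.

ΔY ≈ 347

The multiplier is 1/(1 − MPC) = 1/0.3.
ΔY = 104/0.3 = 346.67 ≈ 347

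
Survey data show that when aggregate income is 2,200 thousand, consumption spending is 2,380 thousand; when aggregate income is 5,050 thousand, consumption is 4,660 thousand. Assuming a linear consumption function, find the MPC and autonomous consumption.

MPC = 0.8; a = 620

MPC = ΔC/ΔY = (4660 − 2380)/(5050 − 2200) = 2280/2850 = 0.8
a = C − MPC·Y = 2380 − 0.8(2200) = 2380 − 1760 = 620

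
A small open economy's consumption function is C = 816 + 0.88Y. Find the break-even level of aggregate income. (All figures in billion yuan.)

At break-even, C = Y: 816 + 0.88Y = Y
0.12Y = 816, so Y = 816/0.12 = 6800

Y = 6800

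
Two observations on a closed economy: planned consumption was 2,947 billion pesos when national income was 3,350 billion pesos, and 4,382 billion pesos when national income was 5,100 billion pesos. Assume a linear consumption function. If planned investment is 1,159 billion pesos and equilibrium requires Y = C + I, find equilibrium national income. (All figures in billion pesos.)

MPC = (4382 − 2947)/(5100 − 3350) = 1435/1750 = 0.82
a = 2947 − 0.82(3350) = 200
Equilibrium: Y = 200 + 0.82Y + 1159
0.18Y = 1359, so Y = 1359/0.18 = 7550

Y = 7550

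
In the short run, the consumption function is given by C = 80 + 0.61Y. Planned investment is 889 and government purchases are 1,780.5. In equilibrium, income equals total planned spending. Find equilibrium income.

Y = C + I + G = 80 + 0.61Y + 889 + 1780.5
Y − 0.61Y = 2749.5
0.39Y = 2749.5, so Y = 2749.5/0.39 = 7050

Y = 7050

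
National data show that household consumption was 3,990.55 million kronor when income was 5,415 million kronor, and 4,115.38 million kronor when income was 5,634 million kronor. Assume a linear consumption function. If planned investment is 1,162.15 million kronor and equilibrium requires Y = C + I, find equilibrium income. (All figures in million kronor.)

MPC = (4115.38 − 3990.55)/(5634 − 5415) = 124.83/219 = 0.57
a = 3990.55 − 0.57(5415) = 904
Equilibrium: Y = 904 + 0.57Y + 1162.15
0.43Y = 2066.15, so Y = 2066.15/0.43 = 4805

Y = 4805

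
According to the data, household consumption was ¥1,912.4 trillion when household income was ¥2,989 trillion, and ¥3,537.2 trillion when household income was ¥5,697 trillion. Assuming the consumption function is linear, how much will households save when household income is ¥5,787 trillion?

MPC = (3537.2 − 1912.4)/(5697 − 2989) = 1624.8/2708 = 0.6
a = 1912.4 − 0.6(2989) = 1912.4 − 1793.4 = 119
C = 119 + 0.6(5787) = 3591.2
S = 5787 − 3591.2 = 2195.8

S = 2195.8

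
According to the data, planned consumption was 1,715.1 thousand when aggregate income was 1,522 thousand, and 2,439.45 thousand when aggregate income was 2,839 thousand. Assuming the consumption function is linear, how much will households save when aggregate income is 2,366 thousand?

S = 186.7

MPC = (2439.45 − 1715.1)/(2839 − 1522) = 724.35/1317 = 0.55
a = 1715.1 − 0.55(1522) = 1715.1 − 837.1 = 878
C = 878 + 0.55(2366) = 2179.3
S = 2366 − 2179.3 = 186.7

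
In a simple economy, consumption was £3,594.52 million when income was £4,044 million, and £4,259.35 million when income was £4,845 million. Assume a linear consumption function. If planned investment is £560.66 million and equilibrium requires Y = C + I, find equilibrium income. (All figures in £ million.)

Y = 4698

MPC = (4259.35 − 3594.52)/(4845 − 4044) = 664.83/801 = 0.83
a = 3594.52 − 0.83(4044) = 238
Equilibrium: Y = 238 + 0.83Y + 560.66
0.17Y = 798.66, so Y = 798.66/0.17 = 4698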